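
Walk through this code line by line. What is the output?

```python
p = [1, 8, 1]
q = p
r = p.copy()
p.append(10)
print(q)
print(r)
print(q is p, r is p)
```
[1, 8, 1, 10]
[1, 8, 1]
True False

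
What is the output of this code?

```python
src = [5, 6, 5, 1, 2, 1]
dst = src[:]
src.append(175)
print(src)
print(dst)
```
[5, 6, 5, 1, 2, 1, 175]
[5, 6, 5, 1, 2, 1]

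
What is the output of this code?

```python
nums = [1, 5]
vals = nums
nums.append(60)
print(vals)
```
[1, 5, 60]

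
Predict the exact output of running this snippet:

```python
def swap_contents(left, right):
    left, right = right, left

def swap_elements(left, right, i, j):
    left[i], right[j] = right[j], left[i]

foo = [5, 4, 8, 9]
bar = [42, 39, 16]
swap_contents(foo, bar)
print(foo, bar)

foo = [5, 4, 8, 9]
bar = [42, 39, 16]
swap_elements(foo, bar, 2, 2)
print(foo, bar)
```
[5, 4, 8, 9] [42, 39, 16]
[5, 4, 16, 9] [42, 39, 8]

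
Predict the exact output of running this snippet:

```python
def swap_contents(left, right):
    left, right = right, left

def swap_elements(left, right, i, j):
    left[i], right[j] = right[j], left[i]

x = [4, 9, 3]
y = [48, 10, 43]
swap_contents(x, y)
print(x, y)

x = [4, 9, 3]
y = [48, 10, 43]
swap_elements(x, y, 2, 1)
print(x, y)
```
[4, 9, 3] [48, 10, 43]
[4, 9, 10] [48, 3, 43]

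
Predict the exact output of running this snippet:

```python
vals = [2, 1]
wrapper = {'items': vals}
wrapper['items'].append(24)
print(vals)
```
[2, 1, 24]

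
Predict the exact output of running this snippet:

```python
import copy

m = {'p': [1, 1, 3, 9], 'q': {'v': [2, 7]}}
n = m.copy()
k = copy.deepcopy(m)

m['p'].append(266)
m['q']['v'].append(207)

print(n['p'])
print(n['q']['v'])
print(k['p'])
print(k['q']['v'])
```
[1, 1, 3, 9, 266]
[2, 7, 207]
[1, 1, 3, 9]
[2, 7]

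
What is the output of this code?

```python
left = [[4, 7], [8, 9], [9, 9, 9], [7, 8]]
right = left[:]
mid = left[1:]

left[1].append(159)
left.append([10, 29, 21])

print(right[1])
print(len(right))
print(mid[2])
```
[8, 9, 159]
4
[7, 8]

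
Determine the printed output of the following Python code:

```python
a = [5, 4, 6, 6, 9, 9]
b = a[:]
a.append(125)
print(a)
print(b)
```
[5, 4, 6, 6, 9, 9, 125]
[5, 4, 6, 6, 9, 9]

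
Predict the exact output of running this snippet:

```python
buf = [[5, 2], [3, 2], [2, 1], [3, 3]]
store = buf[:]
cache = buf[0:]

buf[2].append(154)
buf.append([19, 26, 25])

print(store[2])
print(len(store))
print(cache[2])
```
[2, 1, 154]
4
[2, 1, 154]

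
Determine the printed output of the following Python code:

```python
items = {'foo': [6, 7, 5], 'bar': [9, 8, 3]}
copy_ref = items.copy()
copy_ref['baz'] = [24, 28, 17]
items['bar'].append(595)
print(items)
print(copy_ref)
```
{'foo': [6, 7, 5], 'bar': [9, 8, 3, 595]}
{'foo': [6, 7, 5], 'bar': [9, 8, 3, 595], 'baz': [24, 28, 17]}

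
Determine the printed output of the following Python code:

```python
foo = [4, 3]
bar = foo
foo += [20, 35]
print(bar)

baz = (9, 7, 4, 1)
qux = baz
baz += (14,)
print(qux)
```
[4, 3, 20, 35]
(9, 7, 4, 1)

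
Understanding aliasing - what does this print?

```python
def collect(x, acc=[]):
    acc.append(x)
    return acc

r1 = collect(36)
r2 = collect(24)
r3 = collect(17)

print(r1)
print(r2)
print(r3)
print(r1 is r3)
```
[36, 24, 17]
[36, 24, 17]
[36, 24, 17]
True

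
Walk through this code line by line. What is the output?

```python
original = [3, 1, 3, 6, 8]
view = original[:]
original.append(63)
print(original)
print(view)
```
[3, 1, 3, 6, 8, 63]
[3, 1, 3, 6, 8]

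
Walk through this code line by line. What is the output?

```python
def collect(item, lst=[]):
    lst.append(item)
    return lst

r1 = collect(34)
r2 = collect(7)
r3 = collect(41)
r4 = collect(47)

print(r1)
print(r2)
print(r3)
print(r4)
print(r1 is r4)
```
[34, 7, 41, 47]
[34, 7, 41, 47]
[34, 7, 41, 47]
[34, 7, 41, 47]
True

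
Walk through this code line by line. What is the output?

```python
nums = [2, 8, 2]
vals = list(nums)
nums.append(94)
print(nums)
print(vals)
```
[2, 8, 2, 94]
[2, 8, 2]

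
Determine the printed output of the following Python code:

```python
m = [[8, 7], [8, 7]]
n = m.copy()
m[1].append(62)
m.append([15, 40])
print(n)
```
[[8, 7], [8, 7, 62]]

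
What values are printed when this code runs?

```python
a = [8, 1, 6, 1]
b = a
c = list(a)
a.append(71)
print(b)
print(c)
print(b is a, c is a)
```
[8, 1, 6, 1, 71]
[8, 1, 6, 1]
True False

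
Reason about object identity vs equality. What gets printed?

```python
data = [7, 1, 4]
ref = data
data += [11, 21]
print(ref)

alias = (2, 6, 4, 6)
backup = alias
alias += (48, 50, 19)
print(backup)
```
[7, 1, 4, 11, 21]
(2, 6, 4, 6)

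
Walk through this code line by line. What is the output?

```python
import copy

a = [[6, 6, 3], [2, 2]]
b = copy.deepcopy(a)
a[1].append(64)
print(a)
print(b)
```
[[6, 6, 3], [2, 2, 64]]
[[6, 6, 3], [2, 2]]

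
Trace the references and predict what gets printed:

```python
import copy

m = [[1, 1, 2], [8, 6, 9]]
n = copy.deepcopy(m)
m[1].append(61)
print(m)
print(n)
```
[[1, 1, 2], [8, 6, 9, 61]]
[[1, 1, 2], [8, 6, 9]]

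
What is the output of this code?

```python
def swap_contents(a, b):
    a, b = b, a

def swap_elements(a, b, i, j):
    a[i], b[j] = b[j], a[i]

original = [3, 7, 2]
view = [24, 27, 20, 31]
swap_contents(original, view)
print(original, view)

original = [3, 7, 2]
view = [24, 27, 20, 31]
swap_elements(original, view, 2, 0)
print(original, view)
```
[3, 7, 2] [24, 27, 20, 31]
[3, 7, 24] [2, 27, 20, 31]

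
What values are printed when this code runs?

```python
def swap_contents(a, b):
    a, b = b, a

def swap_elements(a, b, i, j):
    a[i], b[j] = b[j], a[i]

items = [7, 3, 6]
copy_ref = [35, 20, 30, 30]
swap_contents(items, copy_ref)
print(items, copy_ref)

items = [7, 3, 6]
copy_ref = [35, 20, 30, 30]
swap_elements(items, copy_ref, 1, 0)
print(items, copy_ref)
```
[7, 3, 6] [35, 20, 30, 30]
[7, 35, 6] [3, 20, 30, 30]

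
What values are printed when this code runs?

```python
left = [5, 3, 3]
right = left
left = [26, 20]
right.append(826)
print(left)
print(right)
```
[26, 20]
[5, 3, 3, 826]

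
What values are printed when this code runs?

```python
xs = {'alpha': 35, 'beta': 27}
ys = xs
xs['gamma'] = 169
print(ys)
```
{'alpha': 35, 'beta': 27, 'gamma': 169}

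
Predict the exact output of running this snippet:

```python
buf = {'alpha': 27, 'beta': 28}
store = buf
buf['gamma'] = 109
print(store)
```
{'alpha': 27, 'beta': 28, 'gamma': 109}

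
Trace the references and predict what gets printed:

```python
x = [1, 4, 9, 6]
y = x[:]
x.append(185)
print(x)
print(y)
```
[1, 4, 9, 6, 185]
[1, 4, 9, 6]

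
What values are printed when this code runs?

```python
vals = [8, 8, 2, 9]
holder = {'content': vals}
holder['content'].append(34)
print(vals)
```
[8, 8, 2, 9, 34]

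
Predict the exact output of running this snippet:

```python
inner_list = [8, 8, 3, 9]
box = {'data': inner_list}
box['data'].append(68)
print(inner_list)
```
[8, 8, 3, 9, 68]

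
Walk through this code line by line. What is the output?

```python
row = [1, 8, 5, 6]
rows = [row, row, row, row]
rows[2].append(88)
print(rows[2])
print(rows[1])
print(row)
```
[1, 8, 5, 6, 88]
[1, 8, 5, 6, 88]
[1, 8, 5, 6, 88]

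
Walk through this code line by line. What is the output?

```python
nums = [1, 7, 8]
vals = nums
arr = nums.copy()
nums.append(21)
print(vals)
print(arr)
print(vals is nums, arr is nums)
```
[1, 7, 8, 21]
[1, 7, 8]
True False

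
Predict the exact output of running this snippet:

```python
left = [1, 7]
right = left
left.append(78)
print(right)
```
[1, 7, 78]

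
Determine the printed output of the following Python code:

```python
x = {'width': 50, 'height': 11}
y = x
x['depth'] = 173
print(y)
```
{'width': 50, 'height': 11, 'depth': 173}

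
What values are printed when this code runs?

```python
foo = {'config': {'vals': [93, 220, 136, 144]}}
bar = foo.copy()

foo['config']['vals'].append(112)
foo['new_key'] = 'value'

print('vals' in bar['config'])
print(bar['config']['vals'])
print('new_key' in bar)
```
True
[93, 220, 136, 144, 112]
False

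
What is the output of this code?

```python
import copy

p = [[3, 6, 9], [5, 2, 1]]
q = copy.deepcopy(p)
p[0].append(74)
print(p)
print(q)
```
[[3, 6, 9, 74], [5, 2, 1]]
[[3, 6, 9], [5, 2, 1]]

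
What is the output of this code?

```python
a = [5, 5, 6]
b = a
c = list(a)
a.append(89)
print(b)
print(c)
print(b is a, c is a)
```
[5, 5, 6, 89]
[5, 5, 6]
True False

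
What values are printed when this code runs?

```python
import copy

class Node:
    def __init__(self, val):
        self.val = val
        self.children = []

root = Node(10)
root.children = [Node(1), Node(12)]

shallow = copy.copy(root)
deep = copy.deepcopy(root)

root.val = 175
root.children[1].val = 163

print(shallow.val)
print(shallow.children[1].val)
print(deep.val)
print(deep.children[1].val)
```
10
163
10
12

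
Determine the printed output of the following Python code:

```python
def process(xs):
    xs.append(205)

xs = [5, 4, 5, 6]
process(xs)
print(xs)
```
[5, 4, 5, 6, 205]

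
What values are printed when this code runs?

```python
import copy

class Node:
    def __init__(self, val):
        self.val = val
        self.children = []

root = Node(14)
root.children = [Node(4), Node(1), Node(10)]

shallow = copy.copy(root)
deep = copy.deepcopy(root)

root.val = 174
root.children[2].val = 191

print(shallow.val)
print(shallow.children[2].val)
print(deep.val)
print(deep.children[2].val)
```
14
191
14
10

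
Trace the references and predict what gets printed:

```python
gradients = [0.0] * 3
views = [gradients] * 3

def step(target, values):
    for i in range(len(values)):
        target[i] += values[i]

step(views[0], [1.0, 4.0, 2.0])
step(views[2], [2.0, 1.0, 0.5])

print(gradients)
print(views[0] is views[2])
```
[3.0, 5.0, 2.5]
True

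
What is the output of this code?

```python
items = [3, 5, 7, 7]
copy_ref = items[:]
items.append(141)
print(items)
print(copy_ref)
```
[3, 5, 7, 7, 141]
[3, 5, 7, 7]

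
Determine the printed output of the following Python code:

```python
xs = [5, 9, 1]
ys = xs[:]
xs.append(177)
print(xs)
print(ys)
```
[5, 9, 1, 177]
[5, 9, 1]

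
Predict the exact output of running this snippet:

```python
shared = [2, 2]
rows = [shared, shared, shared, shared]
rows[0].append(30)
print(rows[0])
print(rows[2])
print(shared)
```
[2, 2, 30]
[2, 2, 30]
[2, 2, 30]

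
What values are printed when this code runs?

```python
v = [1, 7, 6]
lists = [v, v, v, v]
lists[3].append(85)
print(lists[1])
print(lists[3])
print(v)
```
[1, 7, 6, 85]
[1, 7, 6, 85]
[1, 7, 6, 85]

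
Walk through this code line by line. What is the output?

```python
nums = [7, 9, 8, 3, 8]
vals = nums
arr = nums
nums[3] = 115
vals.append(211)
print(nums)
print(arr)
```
[7, 9, 8, 115, 8, 211]
[7, 9, 8, 115, 8, 211]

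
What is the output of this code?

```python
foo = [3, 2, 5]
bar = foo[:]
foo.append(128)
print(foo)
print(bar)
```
[3, 2, 5, 128]
[3, 2, 5]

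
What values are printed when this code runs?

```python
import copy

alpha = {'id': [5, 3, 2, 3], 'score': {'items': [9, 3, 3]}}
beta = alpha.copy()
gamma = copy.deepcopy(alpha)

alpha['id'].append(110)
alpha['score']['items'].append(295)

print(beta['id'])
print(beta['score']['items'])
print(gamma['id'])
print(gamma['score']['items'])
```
[5, 3, 2, 3, 110]
[9, 3, 3, 295]
[5, 3, 2, 3]
[9, 3, 3]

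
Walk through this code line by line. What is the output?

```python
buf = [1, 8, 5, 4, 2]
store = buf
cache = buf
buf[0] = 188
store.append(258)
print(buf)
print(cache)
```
[188, 8, 5, 4, 2, 258]
[188, 8, 5, 4, 2, 258]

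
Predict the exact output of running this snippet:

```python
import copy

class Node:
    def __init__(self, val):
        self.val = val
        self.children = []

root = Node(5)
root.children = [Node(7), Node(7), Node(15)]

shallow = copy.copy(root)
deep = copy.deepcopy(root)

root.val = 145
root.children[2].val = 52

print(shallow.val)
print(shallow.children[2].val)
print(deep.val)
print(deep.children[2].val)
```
5
52
5
15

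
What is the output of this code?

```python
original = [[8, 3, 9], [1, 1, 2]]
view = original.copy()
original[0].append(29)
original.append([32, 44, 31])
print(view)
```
[[8, 3, 9, 29], [1, 1, 2]]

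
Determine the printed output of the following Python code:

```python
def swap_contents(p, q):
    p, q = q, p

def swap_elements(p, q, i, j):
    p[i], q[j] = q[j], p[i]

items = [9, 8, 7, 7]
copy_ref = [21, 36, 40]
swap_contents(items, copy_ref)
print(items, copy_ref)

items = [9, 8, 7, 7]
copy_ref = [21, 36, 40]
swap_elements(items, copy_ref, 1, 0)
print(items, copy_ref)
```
[9, 8, 7, 7] [21, 36, 40]
[9, 21, 7, 7] [8, 36, 40]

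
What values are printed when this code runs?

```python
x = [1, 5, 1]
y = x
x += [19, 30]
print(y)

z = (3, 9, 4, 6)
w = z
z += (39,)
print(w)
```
[1, 5, 1, 19, 30]
(3, 9, 4, 6)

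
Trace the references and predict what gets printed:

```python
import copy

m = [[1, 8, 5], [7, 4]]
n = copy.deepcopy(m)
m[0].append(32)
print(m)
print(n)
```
[[1, 8, 5, 32], [7, 4]]
[[1, 8, 5], [7, 4]]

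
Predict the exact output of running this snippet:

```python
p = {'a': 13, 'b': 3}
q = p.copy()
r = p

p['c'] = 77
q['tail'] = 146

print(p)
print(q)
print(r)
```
{'a': 13, 'b': 3, 'c': 77}
{'a': 13, 'b': 3, 'tail': 146}
{'a': 13, 'b': 3, 'c': 77}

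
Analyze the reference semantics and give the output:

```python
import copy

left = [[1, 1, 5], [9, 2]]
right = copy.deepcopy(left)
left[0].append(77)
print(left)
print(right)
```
[[1, 1, 5, 77], [9, 2]]
[[1, 1, 5], [9, 2]]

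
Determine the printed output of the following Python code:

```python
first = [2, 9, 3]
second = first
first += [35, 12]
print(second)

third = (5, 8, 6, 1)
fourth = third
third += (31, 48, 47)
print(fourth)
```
[2, 9, 3, 35, 12]
(5, 8, 6, 1)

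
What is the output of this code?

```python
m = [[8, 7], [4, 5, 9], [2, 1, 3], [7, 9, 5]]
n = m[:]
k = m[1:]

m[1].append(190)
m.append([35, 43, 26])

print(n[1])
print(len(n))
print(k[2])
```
[4, 5, 9, 190]
4
[7, 9, 5]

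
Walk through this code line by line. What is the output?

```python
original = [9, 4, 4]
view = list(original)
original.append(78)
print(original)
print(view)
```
[9, 4, 4, 78]
[9, 4, 4]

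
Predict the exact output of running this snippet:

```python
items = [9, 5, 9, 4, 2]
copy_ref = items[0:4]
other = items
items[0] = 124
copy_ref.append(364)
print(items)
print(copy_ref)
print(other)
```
[124, 5, 9, 4, 2]
[9, 5, 9, 4, 364]
[124, 5, 9, 4, 2]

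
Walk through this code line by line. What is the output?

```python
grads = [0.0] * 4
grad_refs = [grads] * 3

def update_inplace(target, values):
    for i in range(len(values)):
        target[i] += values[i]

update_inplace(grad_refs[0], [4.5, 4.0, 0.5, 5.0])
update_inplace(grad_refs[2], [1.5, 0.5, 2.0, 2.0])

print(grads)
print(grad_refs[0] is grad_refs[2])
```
[6.0, 4.5, 2.5, 7.0]
True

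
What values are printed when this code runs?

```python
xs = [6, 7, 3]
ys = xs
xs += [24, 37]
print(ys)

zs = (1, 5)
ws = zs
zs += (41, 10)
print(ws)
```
[6, 7, 3, 24, 37]
(1, 5)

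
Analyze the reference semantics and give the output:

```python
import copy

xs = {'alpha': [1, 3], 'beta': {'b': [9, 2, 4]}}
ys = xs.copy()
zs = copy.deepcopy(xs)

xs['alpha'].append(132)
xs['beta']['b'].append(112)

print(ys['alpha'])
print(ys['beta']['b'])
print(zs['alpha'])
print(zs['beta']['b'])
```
[1, 3, 132]
[9, 2, 4, 112]
[1, 3]
[9, 2, 4]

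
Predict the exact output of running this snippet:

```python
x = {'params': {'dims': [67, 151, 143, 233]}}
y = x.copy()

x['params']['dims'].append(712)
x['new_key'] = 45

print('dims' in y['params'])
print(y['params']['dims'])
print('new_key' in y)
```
True
[67, 151, 143, 233, 712]
False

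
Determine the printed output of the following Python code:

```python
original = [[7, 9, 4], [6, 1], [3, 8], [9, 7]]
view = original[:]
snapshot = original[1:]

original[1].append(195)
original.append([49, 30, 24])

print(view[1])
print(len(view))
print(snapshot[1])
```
[6, 1, 195]
4
[3, 8]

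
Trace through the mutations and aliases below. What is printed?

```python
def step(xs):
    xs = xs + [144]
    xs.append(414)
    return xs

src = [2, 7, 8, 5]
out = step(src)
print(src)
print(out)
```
[2, 7, 8, 5]
[2, 7, 8, 5, 144, 414]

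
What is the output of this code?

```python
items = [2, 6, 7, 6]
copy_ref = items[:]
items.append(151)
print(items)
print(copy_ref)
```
[2, 6, 7, 6, 151]
[2, 6, 7, 6]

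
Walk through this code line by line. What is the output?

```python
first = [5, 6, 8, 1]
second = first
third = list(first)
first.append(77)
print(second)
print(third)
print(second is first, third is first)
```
[5, 6, 8, 1, 77]
[5, 6, 8, 1]
True False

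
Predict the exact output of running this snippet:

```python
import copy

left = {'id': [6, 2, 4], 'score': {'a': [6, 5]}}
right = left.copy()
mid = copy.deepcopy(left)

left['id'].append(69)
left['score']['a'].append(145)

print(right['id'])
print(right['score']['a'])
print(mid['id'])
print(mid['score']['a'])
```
[6, 2, 4, 69]
[6, 5, 145]
[6, 2, 4]
[6, 5]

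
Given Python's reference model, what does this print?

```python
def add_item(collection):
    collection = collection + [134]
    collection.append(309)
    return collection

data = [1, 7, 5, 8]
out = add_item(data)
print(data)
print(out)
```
[1, 7, 5, 8]
[1, 7, 5, 8, 134, 309]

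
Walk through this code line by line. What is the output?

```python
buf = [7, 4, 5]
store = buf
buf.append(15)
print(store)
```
[7, 4, 5, 15]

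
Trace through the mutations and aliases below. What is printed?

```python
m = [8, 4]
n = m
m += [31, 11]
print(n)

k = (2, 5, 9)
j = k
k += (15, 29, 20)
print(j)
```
[8, 4, 31, 11]
(2, 5, 9)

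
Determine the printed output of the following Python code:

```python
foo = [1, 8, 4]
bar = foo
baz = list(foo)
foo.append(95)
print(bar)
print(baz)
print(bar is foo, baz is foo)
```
[1, 8, 4, 95]
[1, 8, 4]
True False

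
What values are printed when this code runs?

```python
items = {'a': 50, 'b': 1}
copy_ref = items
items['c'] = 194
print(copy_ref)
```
{'a': 50, 'b': 1, 'c': 194}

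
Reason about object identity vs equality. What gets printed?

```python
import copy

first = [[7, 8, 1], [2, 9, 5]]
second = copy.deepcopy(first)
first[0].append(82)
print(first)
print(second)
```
[[7, 8, 1, 82], [2, 9, 5]]
[[7, 8, 1], [2, 9, 5]]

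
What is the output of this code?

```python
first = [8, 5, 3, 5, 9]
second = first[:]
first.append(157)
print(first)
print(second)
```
[8, 5, 3, 5, 9, 157]
[8, 5, 3, 5, 9]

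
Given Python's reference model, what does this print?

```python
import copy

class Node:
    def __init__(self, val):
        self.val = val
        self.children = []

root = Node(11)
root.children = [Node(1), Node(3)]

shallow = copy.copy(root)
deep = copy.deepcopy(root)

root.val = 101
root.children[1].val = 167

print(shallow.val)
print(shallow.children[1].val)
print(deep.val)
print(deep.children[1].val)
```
11
167
11
3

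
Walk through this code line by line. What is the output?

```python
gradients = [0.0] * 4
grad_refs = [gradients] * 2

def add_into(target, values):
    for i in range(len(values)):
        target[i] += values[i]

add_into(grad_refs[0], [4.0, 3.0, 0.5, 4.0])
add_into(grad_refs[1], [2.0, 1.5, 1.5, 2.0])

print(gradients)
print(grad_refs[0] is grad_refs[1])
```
[6.0, 4.5, 2.0, 6.0]
True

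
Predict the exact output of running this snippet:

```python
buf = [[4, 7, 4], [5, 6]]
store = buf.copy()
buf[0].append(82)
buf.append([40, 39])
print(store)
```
[[4, 7, 4, 82], [5, 6]]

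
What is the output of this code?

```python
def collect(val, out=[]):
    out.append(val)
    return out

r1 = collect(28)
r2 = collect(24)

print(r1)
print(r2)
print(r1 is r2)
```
[28, 24]
[28, 24]
True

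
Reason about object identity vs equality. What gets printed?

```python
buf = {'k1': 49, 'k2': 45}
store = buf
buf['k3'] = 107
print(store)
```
{'k1': 49, 'k2': 45, 'k3': 107}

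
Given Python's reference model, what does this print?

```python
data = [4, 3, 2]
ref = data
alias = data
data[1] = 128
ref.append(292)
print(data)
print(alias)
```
[4, 128, 2, 292]
[4, 128, 2, 292]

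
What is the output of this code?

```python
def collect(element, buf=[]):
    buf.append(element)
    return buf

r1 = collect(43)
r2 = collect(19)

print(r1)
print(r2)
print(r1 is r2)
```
[43, 19]
[43, 19]
True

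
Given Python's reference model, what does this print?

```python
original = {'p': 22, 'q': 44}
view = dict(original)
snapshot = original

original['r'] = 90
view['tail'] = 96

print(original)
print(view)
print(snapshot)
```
{'p': 22, 'q': 44, 'r': 90}
{'p': 22, 'q': 44, 'tail': 96}
{'p': 22, 'q': 44, 'r': 90}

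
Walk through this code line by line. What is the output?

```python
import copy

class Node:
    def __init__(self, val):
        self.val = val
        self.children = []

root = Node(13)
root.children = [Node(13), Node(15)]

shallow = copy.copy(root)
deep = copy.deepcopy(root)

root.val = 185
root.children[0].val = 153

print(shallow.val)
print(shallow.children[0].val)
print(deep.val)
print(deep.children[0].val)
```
13
153
13
13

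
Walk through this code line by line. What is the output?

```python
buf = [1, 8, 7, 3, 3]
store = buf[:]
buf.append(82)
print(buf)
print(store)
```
[1, 8, 7, 3, 3, 82]
[1, 8, 7, 3, 3]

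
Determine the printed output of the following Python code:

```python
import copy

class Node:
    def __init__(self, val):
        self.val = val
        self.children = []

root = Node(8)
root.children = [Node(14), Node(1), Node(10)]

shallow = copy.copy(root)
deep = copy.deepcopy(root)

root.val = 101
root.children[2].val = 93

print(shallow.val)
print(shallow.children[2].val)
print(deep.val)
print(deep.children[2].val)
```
8
93
8
10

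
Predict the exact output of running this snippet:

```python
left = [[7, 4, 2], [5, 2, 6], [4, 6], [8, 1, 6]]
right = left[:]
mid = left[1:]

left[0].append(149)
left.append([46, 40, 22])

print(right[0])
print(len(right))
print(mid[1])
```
[7, 4, 2, 149]
4
[4, 6]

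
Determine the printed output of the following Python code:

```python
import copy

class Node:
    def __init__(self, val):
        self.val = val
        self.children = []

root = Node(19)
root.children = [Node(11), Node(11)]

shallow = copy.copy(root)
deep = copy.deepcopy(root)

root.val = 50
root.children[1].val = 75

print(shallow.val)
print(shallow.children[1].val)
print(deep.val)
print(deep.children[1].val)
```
19
75
19
11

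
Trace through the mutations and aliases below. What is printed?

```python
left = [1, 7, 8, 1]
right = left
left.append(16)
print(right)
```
[1, 7, 8, 1, 16]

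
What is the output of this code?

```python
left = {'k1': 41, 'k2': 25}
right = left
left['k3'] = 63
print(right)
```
{'k1': 41, 'k2': 25, 'k3': 63}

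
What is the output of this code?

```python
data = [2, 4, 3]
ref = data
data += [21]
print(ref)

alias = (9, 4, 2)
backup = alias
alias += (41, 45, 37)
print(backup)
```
[2, 4, 3, 21]
(9, 4, 2)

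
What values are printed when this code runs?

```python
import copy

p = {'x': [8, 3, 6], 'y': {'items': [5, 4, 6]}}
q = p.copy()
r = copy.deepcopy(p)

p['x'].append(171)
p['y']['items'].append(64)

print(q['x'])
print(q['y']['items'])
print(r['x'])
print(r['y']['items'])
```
[8, 3, 6, 171]
[5, 4, 6, 64]
[8, 3, 6]
[5, 4, 6]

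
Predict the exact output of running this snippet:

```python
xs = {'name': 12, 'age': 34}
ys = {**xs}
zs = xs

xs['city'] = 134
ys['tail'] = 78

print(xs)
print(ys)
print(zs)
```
{'name': 12, 'age': 34, 'city': 134}
{'name': 12, 'age': 34, 'tail': 78}
{'name': 12, 'age': 34, 'city': 134}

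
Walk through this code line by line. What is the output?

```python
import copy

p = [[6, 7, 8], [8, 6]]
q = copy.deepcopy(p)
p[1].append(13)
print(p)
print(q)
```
[[6, 7, 8], [8, 6, 13]]
[[6, 7, 8], [8, 6]]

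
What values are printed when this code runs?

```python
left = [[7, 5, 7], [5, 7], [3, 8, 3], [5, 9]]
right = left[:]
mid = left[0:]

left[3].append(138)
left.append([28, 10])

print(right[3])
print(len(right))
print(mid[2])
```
[5, 9, 138]
4
[3, 8, 3]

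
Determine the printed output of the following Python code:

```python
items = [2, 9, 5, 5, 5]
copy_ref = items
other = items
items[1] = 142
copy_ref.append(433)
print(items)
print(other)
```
[2, 142, 5, 5, 5, 433]
[2, 142, 5, 5, 5, 433]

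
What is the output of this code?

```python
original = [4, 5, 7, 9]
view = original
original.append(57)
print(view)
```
[4, 5, 7, 9, 57]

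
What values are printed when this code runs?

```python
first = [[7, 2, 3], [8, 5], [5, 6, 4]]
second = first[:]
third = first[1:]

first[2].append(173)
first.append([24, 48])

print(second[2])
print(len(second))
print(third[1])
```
[5, 6, 4, 173]
3
[5, 6, 4, 173]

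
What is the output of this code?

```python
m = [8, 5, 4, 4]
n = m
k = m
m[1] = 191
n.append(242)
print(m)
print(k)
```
[8, 191, 4, 4, 242]
[8, 191, 4, 4, 242]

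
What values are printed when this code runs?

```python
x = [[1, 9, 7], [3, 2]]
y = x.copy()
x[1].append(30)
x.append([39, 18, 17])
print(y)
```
[[1, 9, 7], [3, 2, 30]]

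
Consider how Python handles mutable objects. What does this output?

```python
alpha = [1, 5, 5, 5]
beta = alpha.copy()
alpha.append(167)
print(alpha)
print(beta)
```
[1, 5, 5, 5, 167]
[1, 5, 5, 5]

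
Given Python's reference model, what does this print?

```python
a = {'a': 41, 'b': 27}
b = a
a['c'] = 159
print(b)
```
{'a': 41, 'b': 27, 'c': 159}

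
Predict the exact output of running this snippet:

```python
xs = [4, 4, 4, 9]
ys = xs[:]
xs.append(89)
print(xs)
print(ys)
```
[4, 4, 4, 9, 89]
[4, 4, 4, 9]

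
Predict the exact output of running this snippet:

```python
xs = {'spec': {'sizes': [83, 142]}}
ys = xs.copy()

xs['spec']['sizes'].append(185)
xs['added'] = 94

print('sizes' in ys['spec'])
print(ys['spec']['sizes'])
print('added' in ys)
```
True
[83, 142, 185]
False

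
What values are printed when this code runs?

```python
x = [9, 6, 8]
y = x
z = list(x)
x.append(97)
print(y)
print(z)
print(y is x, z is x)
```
[9, 6, 8, 97]
[9, 6, 8]
True False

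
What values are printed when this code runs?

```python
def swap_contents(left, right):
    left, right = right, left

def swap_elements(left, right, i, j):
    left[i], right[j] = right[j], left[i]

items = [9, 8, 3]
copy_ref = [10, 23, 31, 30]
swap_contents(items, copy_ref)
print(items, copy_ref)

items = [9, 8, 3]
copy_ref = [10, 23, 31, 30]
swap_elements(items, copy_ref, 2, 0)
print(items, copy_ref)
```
[9, 8, 3] [10, 23, 31, 30]
[9, 8, 10] [3, 23, 31, 30]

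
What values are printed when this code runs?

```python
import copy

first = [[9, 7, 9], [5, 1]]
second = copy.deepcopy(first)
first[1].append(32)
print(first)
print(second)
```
[[9, 7, 9], [5, 1, 32]]
[[9, 7, 9], [5, 1]]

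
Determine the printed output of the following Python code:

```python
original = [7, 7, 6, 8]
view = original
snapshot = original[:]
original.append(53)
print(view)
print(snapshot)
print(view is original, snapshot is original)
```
[7, 7, 6, 8, 53]
[7, 7, 6, 8]
True False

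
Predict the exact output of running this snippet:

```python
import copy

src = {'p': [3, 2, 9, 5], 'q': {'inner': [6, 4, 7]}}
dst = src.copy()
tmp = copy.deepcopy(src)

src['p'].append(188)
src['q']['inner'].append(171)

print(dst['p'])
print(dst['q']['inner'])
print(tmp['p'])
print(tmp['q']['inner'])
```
[3, 2, 9, 5, 188]
[6, 4, 7, 171]
[3, 2, 9, 5]
[6, 4, 7]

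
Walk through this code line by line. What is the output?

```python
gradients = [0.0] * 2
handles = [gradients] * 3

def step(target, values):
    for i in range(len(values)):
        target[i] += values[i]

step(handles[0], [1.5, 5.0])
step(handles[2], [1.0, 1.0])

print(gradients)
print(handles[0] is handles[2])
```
[2.5, 6.0]
True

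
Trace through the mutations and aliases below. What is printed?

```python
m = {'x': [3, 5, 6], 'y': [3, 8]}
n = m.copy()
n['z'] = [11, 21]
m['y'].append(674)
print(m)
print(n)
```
{'x': [3, 5, 6], 'y': [3, 8, 674]}
{'x': [3, 5, 6], 'y': [3, 8, 674], 'z': [11, 21]}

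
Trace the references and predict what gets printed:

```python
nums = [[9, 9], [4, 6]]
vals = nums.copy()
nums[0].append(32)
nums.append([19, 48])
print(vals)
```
[[9, 9, 32], [4, 6]]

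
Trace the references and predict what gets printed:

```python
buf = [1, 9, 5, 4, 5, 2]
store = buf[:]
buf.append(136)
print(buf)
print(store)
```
[1, 9, 5, 4, 5, 2, 136]
[1, 9, 5, 4, 5, 2]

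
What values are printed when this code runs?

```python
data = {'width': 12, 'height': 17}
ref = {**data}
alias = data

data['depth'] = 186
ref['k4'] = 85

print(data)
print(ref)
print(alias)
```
{'width': 12, 'height': 17, 'depth': 186}
{'width': 12, 'height': 17, 'k4': 85}
{'width': 12, 'height': 17, 'depth': 186}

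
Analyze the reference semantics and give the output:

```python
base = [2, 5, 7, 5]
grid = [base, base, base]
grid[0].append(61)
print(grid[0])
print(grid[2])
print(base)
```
[2, 5, 7, 5, 61]
[2, 5, 7, 5, 61]
[2, 5, 7, 5, 61]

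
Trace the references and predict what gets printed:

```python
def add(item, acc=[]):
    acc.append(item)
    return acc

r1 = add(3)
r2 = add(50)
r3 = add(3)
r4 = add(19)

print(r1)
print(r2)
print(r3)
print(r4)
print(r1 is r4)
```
[3, 50, 3, 19]
[3, 50, 3, 19]
[3, 50, 3, 19]
[3, 50, 3, 19]
True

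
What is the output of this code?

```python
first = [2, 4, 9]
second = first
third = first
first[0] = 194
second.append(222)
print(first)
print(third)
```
[194, 4, 9, 222]
[194, 4, 9, 222]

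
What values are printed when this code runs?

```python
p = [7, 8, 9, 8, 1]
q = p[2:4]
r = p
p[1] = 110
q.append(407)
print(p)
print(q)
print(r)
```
[7, 110, 9, 8, 1]
[9, 8, 407]
[7, 110, 9, 8, 1]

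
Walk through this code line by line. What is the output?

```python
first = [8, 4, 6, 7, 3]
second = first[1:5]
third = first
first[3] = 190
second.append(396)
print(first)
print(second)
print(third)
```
[8, 4, 6, 190, 3]
[4, 6, 7, 3, 396]
[8, 4, 6, 190, 3]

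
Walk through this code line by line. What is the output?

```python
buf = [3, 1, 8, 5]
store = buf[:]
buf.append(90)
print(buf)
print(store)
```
[3, 1, 8, 5, 90]
[3, 1, 8, 5]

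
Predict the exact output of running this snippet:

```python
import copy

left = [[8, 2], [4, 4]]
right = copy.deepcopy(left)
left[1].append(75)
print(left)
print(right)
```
[[8, 2], [4, 4, 75]]
[[8, 2], [4, 4]]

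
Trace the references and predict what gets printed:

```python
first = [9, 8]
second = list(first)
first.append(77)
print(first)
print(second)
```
[9, 8, 77]
[9, 8]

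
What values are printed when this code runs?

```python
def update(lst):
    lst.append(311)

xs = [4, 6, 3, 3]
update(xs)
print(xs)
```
[4, 6, 3, 3, 311]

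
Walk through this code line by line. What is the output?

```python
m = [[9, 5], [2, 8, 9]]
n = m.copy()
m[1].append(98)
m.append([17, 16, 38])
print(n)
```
[[9, 5], [2, 8, 9, 98]]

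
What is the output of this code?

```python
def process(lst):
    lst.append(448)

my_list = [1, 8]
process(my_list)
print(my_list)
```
[1, 8, 448]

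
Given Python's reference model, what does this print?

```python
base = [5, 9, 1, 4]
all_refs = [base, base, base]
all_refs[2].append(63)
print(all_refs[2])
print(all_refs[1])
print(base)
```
[5, 9, 1, 4, 63]
[5, 9, 1, 4, 63]
[5, 9, 1, 4, 63]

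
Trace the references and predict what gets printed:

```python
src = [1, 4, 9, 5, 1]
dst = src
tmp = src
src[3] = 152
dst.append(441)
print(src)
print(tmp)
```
[1, 4, 9, 152, 1, 441]
[1, 4, 9, 152, 1, 441]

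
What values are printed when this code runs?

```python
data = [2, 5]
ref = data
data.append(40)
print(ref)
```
[2, 5, 40]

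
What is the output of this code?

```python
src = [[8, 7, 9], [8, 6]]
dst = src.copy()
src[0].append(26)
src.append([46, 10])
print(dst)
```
[[8, 7, 9, 26], [8, 6]]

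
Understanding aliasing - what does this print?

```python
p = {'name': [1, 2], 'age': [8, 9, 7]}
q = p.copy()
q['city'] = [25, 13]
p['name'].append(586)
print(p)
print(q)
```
{'name': [1, 2, 586], 'age': [8, 9, 7]}
{'name': [1, 2, 586], 'age': [8, 9, 7], 'city': [25, 13]}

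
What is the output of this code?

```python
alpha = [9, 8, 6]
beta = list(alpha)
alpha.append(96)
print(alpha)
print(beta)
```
[9, 8, 6, 96]
[9, 8, 6]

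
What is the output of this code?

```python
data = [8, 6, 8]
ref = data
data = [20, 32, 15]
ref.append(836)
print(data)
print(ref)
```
[20, 32, 15]
[8, 6, 8, 836]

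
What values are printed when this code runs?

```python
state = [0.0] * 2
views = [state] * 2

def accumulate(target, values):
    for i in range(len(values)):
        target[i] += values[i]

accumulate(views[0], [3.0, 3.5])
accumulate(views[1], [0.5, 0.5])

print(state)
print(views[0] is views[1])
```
[3.5, 4.0]
True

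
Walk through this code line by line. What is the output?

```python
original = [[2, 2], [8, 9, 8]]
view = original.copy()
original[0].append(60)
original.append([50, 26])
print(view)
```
[[2, 2, 60], [8, 9, 8]]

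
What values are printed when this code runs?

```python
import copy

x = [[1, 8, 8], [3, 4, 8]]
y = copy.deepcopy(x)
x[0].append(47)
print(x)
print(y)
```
[[1, 8, 8, 47], [3, 4, 8]]
[[1, 8, 8], [3, 4, 8]]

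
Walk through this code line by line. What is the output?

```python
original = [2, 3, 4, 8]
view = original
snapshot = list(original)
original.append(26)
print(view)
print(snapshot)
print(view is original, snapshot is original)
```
[2, 3, 4, 8, 26]
[2, 3, 4, 8]
True False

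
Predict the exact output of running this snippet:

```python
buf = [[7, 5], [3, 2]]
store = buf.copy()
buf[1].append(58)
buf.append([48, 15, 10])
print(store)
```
[[7, 5], [3, 2, 58]]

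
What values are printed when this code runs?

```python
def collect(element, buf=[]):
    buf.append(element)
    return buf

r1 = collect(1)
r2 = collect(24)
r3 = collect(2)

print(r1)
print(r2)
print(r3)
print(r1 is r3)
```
[1, 24, 2]
[1, 24, 2]
[1, 24, 2]
True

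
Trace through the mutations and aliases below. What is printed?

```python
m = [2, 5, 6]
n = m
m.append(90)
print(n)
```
[2, 5, 6, 90]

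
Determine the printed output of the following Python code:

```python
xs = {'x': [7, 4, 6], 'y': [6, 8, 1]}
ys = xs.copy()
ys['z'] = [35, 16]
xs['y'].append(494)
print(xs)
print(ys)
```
{'x': [7, 4, 6], 'y': [6, 8, 1, 494]}
{'x': [7, 4, 6], 'y': [6, 8, 1, 494], 'z': [35, 16]}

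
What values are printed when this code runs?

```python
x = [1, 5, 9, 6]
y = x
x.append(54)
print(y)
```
[1, 5, 9, 6, 54]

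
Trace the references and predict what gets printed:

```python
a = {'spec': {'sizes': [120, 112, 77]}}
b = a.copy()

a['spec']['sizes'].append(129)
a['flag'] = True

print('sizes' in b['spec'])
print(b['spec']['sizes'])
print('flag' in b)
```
True
[120, 112, 77, 129]
False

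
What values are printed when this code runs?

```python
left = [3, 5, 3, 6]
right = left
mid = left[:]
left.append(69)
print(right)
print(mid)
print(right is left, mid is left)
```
[3, 5, 3, 6, 69]
[3, 5, 3, 6]
True False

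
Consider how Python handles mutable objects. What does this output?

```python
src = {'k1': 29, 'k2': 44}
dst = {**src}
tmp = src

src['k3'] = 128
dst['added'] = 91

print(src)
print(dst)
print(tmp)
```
{'k1': 29, 'k2': 44, 'k3': 128}
{'k1': 29, 'k2': 44, 'added': 91}
{'k1': 29, 'k2': 44, 'k3': 128}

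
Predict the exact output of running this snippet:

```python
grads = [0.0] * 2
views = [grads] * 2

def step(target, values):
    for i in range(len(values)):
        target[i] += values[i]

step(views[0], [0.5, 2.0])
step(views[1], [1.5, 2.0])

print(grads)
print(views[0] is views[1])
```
[2.0, 4.0]
True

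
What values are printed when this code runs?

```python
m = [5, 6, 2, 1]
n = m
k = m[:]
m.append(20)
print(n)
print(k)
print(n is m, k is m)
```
[5, 6, 2, 1, 20]
[5, 6, 2, 1]
True False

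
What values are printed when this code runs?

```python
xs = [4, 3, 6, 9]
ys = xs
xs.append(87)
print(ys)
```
[4, 3, 6, 9, 87]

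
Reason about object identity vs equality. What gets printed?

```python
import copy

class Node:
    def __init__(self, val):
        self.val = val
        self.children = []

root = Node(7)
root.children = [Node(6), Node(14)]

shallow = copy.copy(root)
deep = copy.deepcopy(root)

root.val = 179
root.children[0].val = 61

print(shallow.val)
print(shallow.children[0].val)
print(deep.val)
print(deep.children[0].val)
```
7
61
7
6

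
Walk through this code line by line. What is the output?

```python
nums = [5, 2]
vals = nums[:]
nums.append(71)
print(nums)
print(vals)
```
[5, 2, 71]
[5, 2]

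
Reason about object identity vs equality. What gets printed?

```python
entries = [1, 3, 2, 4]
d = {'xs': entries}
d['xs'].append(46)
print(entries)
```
[1, 3, 2, 4, 46]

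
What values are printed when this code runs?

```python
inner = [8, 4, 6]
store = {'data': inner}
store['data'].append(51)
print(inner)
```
[8, 4, 6, 51]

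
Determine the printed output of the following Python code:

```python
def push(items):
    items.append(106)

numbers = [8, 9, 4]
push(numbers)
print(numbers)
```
[8, 9, 4, 106]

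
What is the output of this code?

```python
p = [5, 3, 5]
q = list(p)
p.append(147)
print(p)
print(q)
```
[5, 3, 5, 147]
[5, 3, 5]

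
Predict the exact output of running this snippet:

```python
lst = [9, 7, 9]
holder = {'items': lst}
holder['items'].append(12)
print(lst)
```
[9, 7, 9, 12]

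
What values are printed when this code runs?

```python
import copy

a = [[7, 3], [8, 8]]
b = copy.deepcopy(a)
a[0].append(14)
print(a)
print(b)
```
[[7, 3, 14], [8, 8]]
[[7, 3], [8, 8]]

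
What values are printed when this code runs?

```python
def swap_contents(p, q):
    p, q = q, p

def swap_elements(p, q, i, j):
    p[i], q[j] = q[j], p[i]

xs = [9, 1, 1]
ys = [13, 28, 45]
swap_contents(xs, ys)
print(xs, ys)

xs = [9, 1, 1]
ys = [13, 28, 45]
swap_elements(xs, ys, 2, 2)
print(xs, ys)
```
[9, 1, 1] [13, 28, 45]
[9, 1, 45] [13, 28, 1]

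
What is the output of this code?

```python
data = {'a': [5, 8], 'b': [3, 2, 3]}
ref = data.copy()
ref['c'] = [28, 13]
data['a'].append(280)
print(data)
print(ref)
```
{'a': [5, 8, 280], 'b': [3, 2, 3]}
{'a': [5, 8, 280], 'b': [3, 2, 3], 'c': [28, 13]}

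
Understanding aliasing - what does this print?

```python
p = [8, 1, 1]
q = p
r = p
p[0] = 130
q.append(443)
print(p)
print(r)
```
[130, 1, 1, 443]
[130, 1, 1, 443]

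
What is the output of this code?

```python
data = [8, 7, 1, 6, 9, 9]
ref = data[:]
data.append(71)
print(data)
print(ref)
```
[8, 7, 1, 6, 9, 9, 71]
[8, 7, 1, 6, 9, 9]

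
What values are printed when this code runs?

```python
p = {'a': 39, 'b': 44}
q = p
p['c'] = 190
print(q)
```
{'a': 39, 'b': 44, 'c': 190}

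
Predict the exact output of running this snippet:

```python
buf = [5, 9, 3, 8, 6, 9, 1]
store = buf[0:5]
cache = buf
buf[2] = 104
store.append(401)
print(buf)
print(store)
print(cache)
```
[5, 9, 104, 8, 6, 9, 1]
[5, 9, 3, 8, 6, 401]
[5, 9, 104, 8, 6, 9, 1]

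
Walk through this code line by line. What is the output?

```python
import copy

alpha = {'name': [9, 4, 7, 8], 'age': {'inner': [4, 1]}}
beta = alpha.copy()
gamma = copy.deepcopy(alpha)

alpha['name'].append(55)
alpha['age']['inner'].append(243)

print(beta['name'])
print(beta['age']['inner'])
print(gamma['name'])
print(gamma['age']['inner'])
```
[9, 4, 7, 8, 55]
[4, 1, 243]
[9, 4, 7, 8]
[4, 1]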